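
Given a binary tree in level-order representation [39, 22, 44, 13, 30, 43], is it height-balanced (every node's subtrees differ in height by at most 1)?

Tree (level-order array): [39, 22, 44, 13, 30, 43]
Definition: a tree is height-balanced if, at every node, |h(left) - h(right)| <= 1 (empty subtree has height -1).
Bottom-up per-node check:
  node 13: h_left=-1, h_right=-1, diff=0 [OK], height=0
  node 30: h_left=-1, h_right=-1, diff=0 [OK], height=0
  node 22: h_left=0, h_right=0, diff=0 [OK], height=1
  node 43: h_left=-1, h_right=-1, diff=0 [OK], height=0
  node 44: h_left=0, h_right=-1, diff=1 [OK], height=1
  node 39: h_left=1, h_right=1, diff=0 [OK], height=2
All nodes satisfy the balance condition.
Result: Balanced


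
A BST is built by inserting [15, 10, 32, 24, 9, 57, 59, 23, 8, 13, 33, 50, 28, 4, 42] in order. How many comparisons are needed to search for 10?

Search path for 10: 15 -> 10
Found: True
Comparisons: 2


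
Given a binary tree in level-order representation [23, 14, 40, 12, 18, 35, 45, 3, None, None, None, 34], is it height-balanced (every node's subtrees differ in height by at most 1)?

Tree (level-order array): [23, 14, 40, 12, 18, 35, 45, 3, None, None, None, 34]
Definition: a tree is height-balanced if, at every node, |h(left) - h(right)| <= 1 (empty subtree has height -1).
Bottom-up per-node check:
  node 3: h_left=-1, h_right=-1, diff=0 [OK], height=0
  node 12: h_left=0, h_right=-1, diff=1 [OK], height=1
  node 18: h_left=-1, h_right=-1, diff=0 [OK], height=0
  node 14: h_left=1, h_right=0, diff=1 [OK], height=2
  node 34: h_left=-1, h_right=-1, diff=0 [OK], height=0
  node 35: h_left=0, h_right=-1, diff=1 [OK], height=1
  node 45: h_left=-1, h_right=-1, diff=0 [OK], height=0
  node 40: h_left=1, h_right=0, diff=1 [OK], height=2
  node 23: h_left=2, h_right=2, diff=0 [OK], height=3
All nodes satisfy the balance condition.
Result: Balanced


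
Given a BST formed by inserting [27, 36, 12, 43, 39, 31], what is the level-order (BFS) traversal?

Tree insertion order: [27, 36, 12, 43, 39, 31]
Tree (level-order array): [27, 12, 36, None, None, 31, 43, None, None, 39]
BFS from the root, enqueuing left then right child of each popped node:
  queue [27] -> pop 27, enqueue [12, 36], visited so far: [27]
  queue [12, 36] -> pop 12, enqueue [none], visited so far: [27, 12]
  queue [36] -> pop 36, enqueue [31, 43], visited so far: [27, 12, 36]
  queue [31, 43] -> pop 31, enqueue [none], visited so far: [27, 12, 36, 31]
  queue [43] -> pop 43, enqueue [39], visited so far: [27, 12, 36, 31, 43]
  queue [39] -> pop 39, enqueue [none], visited so far: [27, 12, 36, 31, 43, 39]
Result: [27, 12, 36, 31, 43, 39]


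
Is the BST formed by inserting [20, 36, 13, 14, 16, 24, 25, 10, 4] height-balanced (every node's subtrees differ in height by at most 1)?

Tree (level-order array): [20, 13, 36, 10, 14, 24, None, 4, None, None, 16, None, 25]
Definition: a tree is height-balanced if, at every node, |h(left) - h(right)| <= 1 (empty subtree has height -1).
Bottom-up per-node check:
  node 4: h_left=-1, h_right=-1, diff=0 [OK], height=0
  node 10: h_left=0, h_right=-1, diff=1 [OK], height=1
  node 16: h_left=-1, h_right=-1, diff=0 [OK], height=0
  node 14: h_left=-1, h_right=0, diff=1 [OK], height=1
  node 13: h_left=1, h_right=1, diff=0 [OK], height=2
  node 25: h_left=-1, h_right=-1, diff=0 [OK], height=0
  node 24: h_left=-1, h_right=0, diff=1 [OK], height=1
  node 36: h_left=1, h_right=-1, diff=2 [FAIL (|1--1|=2 > 1)], height=2
  node 20: h_left=2, h_right=2, diff=0 [OK], height=3
Node 36 violates the condition: |1 - -1| = 2 > 1.
Result: Not balanced


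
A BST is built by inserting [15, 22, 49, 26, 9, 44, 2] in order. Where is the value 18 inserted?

Starting tree (level order): [15, 9, 22, 2, None, None, 49, None, None, 26, None, None, 44]
Insertion path: 15 -> 22
Result: insert 18 as left child of 22
Final tree (level order): [15, 9, 22, 2, None, 18, 49, None, None, None, None, 26, None, None, 44]


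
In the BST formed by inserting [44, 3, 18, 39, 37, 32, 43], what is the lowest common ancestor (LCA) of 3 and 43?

Tree insertion order: [44, 3, 18, 39, 37, 32, 43]
Tree (level-order array): [44, 3, None, None, 18, None, 39, 37, 43, 32]
In a BST, the LCA of p=3, q=43 is the first node v on the
root-to-leaf path with p <= v <= q (go left if both < v, right if both > v).
Walk from root:
  at 44: both 3 and 43 < 44, go left
  at 3: 3 <= 3 <= 43, this is the LCA
LCA = 3


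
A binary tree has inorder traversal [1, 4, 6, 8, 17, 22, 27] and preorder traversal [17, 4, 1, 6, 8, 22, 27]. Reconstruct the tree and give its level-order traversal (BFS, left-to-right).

Inorder:  [1, 4, 6, 8, 17, 22, 27]
Preorder: [17, 4, 1, 6, 8, 22, 27]
Algorithm: preorder visits root first, so consume preorder in order;
for each root, split the current inorder slice at that value into
left-subtree inorder and right-subtree inorder, then recurse.
Recursive splits:
  root=17; inorder splits into left=[1, 4, 6, 8], right=[22, 27]
  root=4; inorder splits into left=[1], right=[6, 8]
  root=1; inorder splits into left=[], right=[]
  root=6; inorder splits into left=[], right=[8]
  root=8; inorder splits into left=[], right=[]
  root=22; inorder splits into left=[], right=[27]
  root=27; inorder splits into left=[], right=[]
Reconstructed level-order: [17, 4, 22, 1, 6, 27, 8]


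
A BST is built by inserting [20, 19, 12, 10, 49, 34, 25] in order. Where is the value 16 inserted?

Starting tree (level order): [20, 19, 49, 12, None, 34, None, 10, None, 25]
Insertion path: 20 -> 19 -> 12
Result: insert 16 as right child of 12
Final tree (level order): [20, 19, 49, 12, None, 34, None, 10, 16, 25]


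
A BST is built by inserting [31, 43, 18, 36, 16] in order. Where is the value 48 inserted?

Starting tree (level order): [31, 18, 43, 16, None, 36]
Insertion path: 31 -> 43
Result: insert 48 as right child of 43
Final tree (level order): [31, 18, 43, 16, None, 36, 48]


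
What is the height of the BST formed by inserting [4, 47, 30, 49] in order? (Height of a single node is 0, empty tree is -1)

Insertion order: [4, 47, 30, 49]
Tree (level-order array): [4, None, 47, 30, 49]
Compute height bottom-up (empty subtree = -1):
  height(30) = 1 + max(-1, -1) = 0
  height(49) = 1 + max(-1, -1) = 0
  height(47) = 1 + max(0, 0) = 1
  height(4) = 1 + max(-1, 1) = 2
Height = 2


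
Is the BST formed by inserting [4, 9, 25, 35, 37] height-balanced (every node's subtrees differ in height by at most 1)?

Tree (level-order array): [4, None, 9, None, 25, None, 35, None, 37]
Definition: a tree is height-balanced if, at every node, |h(left) - h(right)| <= 1 (empty subtree has height -1).
Bottom-up per-node check:
  node 37: h_left=-1, h_right=-1, diff=0 [OK], height=0
  node 35: h_left=-1, h_right=0, diff=1 [OK], height=1
  node 25: h_left=-1, h_right=1, diff=2 [FAIL (|-1-1|=2 > 1)], height=2
  node 9: h_left=-1, h_right=2, diff=3 [FAIL (|-1-2|=3 > 1)], height=3
  node 4: h_left=-1, h_right=3, diff=4 [FAIL (|-1-3|=4 > 1)], height=4
Node 25 violates the condition: |-1 - 1| = 2 > 1.
Result: Not balanced


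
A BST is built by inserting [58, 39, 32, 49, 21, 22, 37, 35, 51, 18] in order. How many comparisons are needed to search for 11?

Search path for 11: 58 -> 39 -> 32 -> 21 -> 18
Found: False
Comparisons: 5


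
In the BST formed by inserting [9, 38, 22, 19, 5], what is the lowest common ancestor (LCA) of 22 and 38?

Tree insertion order: [9, 38, 22, 19, 5]
Tree (level-order array): [9, 5, 38, None, None, 22, None, 19]
In a BST, the LCA of p=22, q=38 is the first node v on the
root-to-leaf path with p <= v <= q (go left if both < v, right if both > v).
Walk from root:
  at 9: both 22 and 38 > 9, go right
  at 38: 22 <= 38 <= 38, this is the LCA
LCA = 38


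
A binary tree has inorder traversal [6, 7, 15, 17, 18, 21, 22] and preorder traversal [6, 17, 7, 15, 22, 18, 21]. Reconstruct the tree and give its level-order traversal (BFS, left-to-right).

Inorder:  [6, 7, 15, 17, 18, 21, 22]
Preorder: [6, 17, 7, 15, 22, 18, 21]
Algorithm: preorder visits root first, so consume preorder in order;
for each root, split the current inorder slice at that value into
left-subtree inorder and right-subtree inorder, then recurse.
Recursive splits:
  root=6; inorder splits into left=[], right=[7, 15, 17, 18, 21, 22]
  root=17; inorder splits into left=[7, 15], right=[18, 21, 22]
  root=7; inorder splits into left=[], right=[15]
  root=15; inorder splits into left=[], right=[]
  root=22; inorder splits into left=[18, 21], right=[]
  root=18; inorder splits into left=[], right=[21]
  root=21; inorder splits into left=[], right=[]
Reconstructed level-order: [6, 17, 7, 22, 15, 18, 21]


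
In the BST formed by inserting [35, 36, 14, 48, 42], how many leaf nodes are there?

Tree built from: [35, 36, 14, 48, 42]
Tree (level-order array): [35, 14, 36, None, None, None, 48, 42]
Rule: A leaf has 0 children.
Per-node child counts:
  node 35: 2 child(ren)
  node 14: 0 child(ren)
  node 36: 1 child(ren)
  node 48: 1 child(ren)
  node 42: 0 child(ren)
Matching nodes: [14, 42]
Count of leaf nodes: 2


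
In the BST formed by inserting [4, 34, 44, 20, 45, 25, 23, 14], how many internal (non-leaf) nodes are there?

Tree built from: [4, 34, 44, 20, 45, 25, 23, 14]
Tree (level-order array): [4, None, 34, 20, 44, 14, 25, None, 45, None, None, 23]
Rule: An internal node has at least one child.
Per-node child counts:
  node 4: 1 child(ren)
  node 34: 2 child(ren)
  node 20: 2 child(ren)
  node 14: 0 child(ren)
  node 25: 1 child(ren)
  node 23: 0 child(ren)
  node 44: 1 child(ren)
  node 45: 0 child(ren)
Matching nodes: [4, 34, 20, 25, 44]
Count of internal (non-leaf) nodes: 5


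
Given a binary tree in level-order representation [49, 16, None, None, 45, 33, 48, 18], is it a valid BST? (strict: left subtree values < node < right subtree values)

Level-order array: [49, 16, None, None, 45, 33, 48, 18]
Validate using subtree bounds (lo, hi): at each node, require lo < value < hi,
then recurse left with hi=value and right with lo=value.
Preorder trace (stopping at first violation):
  at node 49 with bounds (-inf, +inf): OK
  at node 16 with bounds (-inf, 49): OK
  at node 45 with bounds (16, 49): OK
  at node 33 with bounds (16, 45): OK
  at node 18 with bounds (16, 33): OK
  at node 48 with bounds (45, 49): OK
No violation found at any node.
Result: Valid BST


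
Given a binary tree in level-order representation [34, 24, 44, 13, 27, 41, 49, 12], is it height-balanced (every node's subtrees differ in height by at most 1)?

Tree (level-order array): [34, 24, 44, 13, 27, 41, 49, 12]
Definition: a tree is height-balanced if, at every node, |h(left) - h(right)| <= 1 (empty subtree has height -1).
Bottom-up per-node check:
  node 12: h_left=-1, h_right=-1, diff=0 [OK], height=0
  node 13: h_left=0, h_right=-1, diff=1 [OK], height=1
  node 27: h_left=-1, h_right=-1, diff=0 [OK], height=0
  node 24: h_left=1, h_right=0, diff=1 [OK], height=2
  node 41: h_left=-1, h_right=-1, diff=0 [OK], height=0
  node 49: h_left=-1, h_right=-1, diff=0 [OK], height=0
  node 44: h_left=0, h_right=0, diff=0 [OK], height=1
  node 34: h_left=2, h_right=1, diff=1 [OK], height=3
All nodes satisfy the balance condition.
Result: Balanced


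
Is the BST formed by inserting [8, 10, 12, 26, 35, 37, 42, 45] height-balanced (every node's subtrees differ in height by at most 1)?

Tree (level-order array): [8, None, 10, None, 12, None, 26, None, 35, None, 37, None, 42, None, 45]
Definition: a tree is height-balanced if, at every node, |h(left) - h(right)| <= 1 (empty subtree has height -1).
Bottom-up per-node check:
  node 45: h_left=-1, h_right=-1, diff=0 [OK], height=0
  node 42: h_left=-1, h_right=0, diff=1 [OK], height=1
  node 37: h_left=-1, h_right=1, diff=2 [FAIL (|-1-1|=2 > 1)], height=2
  node 35: h_left=-1, h_right=2, diff=3 [FAIL (|-1-2|=3 > 1)], height=3
  node 26: h_left=-1, h_right=3, diff=4 [FAIL (|-1-3|=4 > 1)], height=4
  node 12: h_left=-1, h_right=4, diff=5 [FAIL (|-1-4|=5 > 1)], height=5
  node 10: h_left=-1, h_right=5, diff=6 [FAIL (|-1-5|=6 > 1)], height=6
  node 8: h_left=-1, h_right=6, diff=7 [FAIL (|-1-6|=7 > 1)], height=7
Node 37 violates the condition: |-1 - 1| = 2 > 1.
Result: Not balanced


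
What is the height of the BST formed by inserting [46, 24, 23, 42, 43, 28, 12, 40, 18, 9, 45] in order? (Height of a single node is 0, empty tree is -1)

Insertion order: [46, 24, 23, 42, 43, 28, 12, 40, 18, 9, 45]
Tree (level-order array): [46, 24, None, 23, 42, 12, None, 28, 43, 9, 18, None, 40, None, 45]
Compute height bottom-up (empty subtree = -1):
  height(9) = 1 + max(-1, -1) = 0
  height(18) = 1 + max(-1, -1) = 0
  height(12) = 1 + max(0, 0) = 1
  height(23) = 1 + max(1, -1) = 2
  height(40) = 1 + max(-1, -1) = 0
  height(28) = 1 + max(-1, 0) = 1
  height(45) = 1 + max(-1, -1) = 0
  height(43) = 1 + max(-1, 0) = 1
  height(42) = 1 + max(1, 1) = 2
  height(24) = 1 + max(2, 2) = 3
  height(46) = 1 + max(3, -1) = 4
Height = 4


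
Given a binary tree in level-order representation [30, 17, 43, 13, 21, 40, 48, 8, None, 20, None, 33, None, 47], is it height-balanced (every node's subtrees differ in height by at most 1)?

Tree (level-order array): [30, 17, 43, 13, 21, 40, 48, 8, None, 20, None, 33, None, 47]
Definition: a tree is height-balanced if, at every node, |h(left) - h(right)| <= 1 (empty subtree has height -1).
Bottom-up per-node check:
  node 8: h_left=-1, h_right=-1, diff=0 [OK], height=0
  node 13: h_left=0, h_right=-1, diff=1 [OK], height=1
  node 20: h_left=-1, h_right=-1, diff=0 [OK], height=0
  node 21: h_left=0, h_right=-1, diff=1 [OK], height=1
  node 17: h_left=1, h_right=1, diff=0 [OK], height=2
  node 33: h_left=-1, h_right=-1, diff=0 [OK], height=0
  node 40: h_left=0, h_right=-1, diff=1 [OK], height=1
  node 47: h_left=-1, h_right=-1, diff=0 [OK], height=0
  node 48: h_left=0, h_right=-1, diff=1 [OK], height=1
  node 43: h_left=1, h_right=1, diff=0 [OK], height=2
  node 30: h_left=2, h_right=2, diff=0 [OK], height=3
All nodes satisfy the balance condition.
Result: Balanced


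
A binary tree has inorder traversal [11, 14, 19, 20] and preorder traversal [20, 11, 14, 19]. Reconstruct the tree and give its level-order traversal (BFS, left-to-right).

Inorder:  [11, 14, 19, 20]
Preorder: [20, 11, 14, 19]
Algorithm: preorder visits root first, so consume preorder in order;
for each root, split the current inorder slice at that value into
left-subtree inorder and right-subtree inorder, then recurse.
Recursive splits:
  root=20; inorder splits into left=[11, 14, 19], right=[]
  root=11; inorder splits into left=[], right=[14, 19]
  root=14; inorder splits into left=[], right=[19]
  root=19; inorder splits into left=[], right=[]
Reconstructed level-order: [20, 11, 14, 19]


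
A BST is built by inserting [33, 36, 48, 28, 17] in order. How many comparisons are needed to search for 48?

Search path for 48: 33 -> 36 -> 48
Found: True
Comparisons: 3


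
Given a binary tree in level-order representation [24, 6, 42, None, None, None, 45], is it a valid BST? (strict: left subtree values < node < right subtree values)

Level-order array: [24, 6, 42, None, None, None, 45]
Validate using subtree bounds (lo, hi): at each node, require lo < value < hi,
then recurse left with hi=value and right with lo=value.
Preorder trace (stopping at first violation):
  at node 24 with bounds (-inf, +inf): OK
  at node 6 with bounds (-inf, 24): OK
  at node 42 with bounds (24, +inf): OK
  at node 45 with bounds (42, +inf): OK
No violation found at any node.
Result: Valid BST


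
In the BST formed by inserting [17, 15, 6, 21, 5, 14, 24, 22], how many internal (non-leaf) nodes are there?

Tree built from: [17, 15, 6, 21, 5, 14, 24, 22]
Tree (level-order array): [17, 15, 21, 6, None, None, 24, 5, 14, 22]
Rule: An internal node has at least one child.
Per-node child counts:
  node 17: 2 child(ren)
  node 15: 1 child(ren)
  node 6: 2 child(ren)
  node 5: 0 child(ren)
  node 14: 0 child(ren)
  node 21: 1 child(ren)
  node 24: 1 child(ren)
  node 22: 0 child(ren)
Matching nodes: [17, 15, 6, 21, 24]
Count of internal (non-leaf) nodes: 5


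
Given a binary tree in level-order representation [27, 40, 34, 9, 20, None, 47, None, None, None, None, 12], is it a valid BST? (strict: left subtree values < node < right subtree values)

Level-order array: [27, 40, 34, 9, 20, None, 47, None, None, None, None, 12]
Validate using subtree bounds (lo, hi): at each node, require lo < value < hi,
then recurse left with hi=value and right with lo=value.
Preorder trace (stopping at first violation):
  at node 27 with bounds (-inf, +inf): OK
  at node 40 with bounds (-inf, 27): VIOLATION
Node 40 violates its bound: not (-inf < 40 < 27).
Result: Not a valid BST


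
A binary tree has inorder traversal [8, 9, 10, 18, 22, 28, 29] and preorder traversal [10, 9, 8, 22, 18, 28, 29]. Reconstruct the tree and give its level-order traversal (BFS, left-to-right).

Inorder:  [8, 9, 10, 18, 22, 28, 29]
Preorder: [10, 9, 8, 22, 18, 28, 29]
Algorithm: preorder visits root first, so consume preorder in order;
for each root, split the current inorder slice at that value into
left-subtree inorder and right-subtree inorder, then recurse.
Recursive splits:
  root=10; inorder splits into left=[8, 9], right=[18, 22, 28, 29]
  root=9; inorder splits into left=[8], right=[]
  root=8; inorder splits into left=[], right=[]
  root=22; inorder splits into left=[18], right=[28, 29]
  root=18; inorder splits into left=[], right=[]
  root=28; inorder splits into left=[], right=[29]
  root=29; inorder splits into left=[], right=[]
Reconstructed level-order: [10, 9, 22, 8, 18, 28, 29]


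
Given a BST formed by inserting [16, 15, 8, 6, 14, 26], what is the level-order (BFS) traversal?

Tree insertion order: [16, 15, 8, 6, 14, 26]
Tree (level-order array): [16, 15, 26, 8, None, None, None, 6, 14]
BFS from the root, enqueuing left then right child of each popped node:
  queue [16] -> pop 16, enqueue [15, 26], visited so far: [16]
  queue [15, 26] -> pop 15, enqueue [8], visited so far: [16, 15]
  queue [26, 8] -> pop 26, enqueue [none], visited so far: [16, 15, 26]
  queue [8] -> pop 8, enqueue [6, 14], visited so far: [16, 15, 26, 8]
  queue [6, 14] -> pop 6, enqueue [none], visited so far: [16, 15, 26, 8, 6]
  queue [14] -> pop 14, enqueue [none], visited so far: [16, 15, 26, 8, 6, 14]
Result: [16, 15, 26, 8, 6, 14]


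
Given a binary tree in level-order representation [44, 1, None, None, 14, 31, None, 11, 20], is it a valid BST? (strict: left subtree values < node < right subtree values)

Level-order array: [44, 1, None, None, 14, 31, None, 11, 20]
Validate using subtree bounds (lo, hi): at each node, require lo < value < hi,
then recurse left with hi=value and right with lo=value.
Preorder trace (stopping at first violation):
  at node 44 with bounds (-inf, +inf): OK
  at node 1 with bounds (-inf, 44): OK
  at node 14 with bounds (1, 44): OK
  at node 31 with bounds (1, 14): VIOLATION
Node 31 violates its bound: not (1 < 31 < 14).
Result: Not a valid BST


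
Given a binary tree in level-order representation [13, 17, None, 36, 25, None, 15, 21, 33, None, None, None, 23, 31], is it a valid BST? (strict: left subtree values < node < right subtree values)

Level-order array: [13, 17, None, 36, 25, None, 15, 21, 33, None, None, None, 23, 31]
Validate using subtree bounds (lo, hi): at each node, require lo < value < hi,
then recurse left with hi=value and right with lo=value.
Preorder trace (stopping at first violation):
  at node 13 with bounds (-inf, +inf): OK
  at node 17 with bounds (-inf, 13): VIOLATION
Node 17 violates its bound: not (-inf < 17 < 13).
Result: Not a valid BST


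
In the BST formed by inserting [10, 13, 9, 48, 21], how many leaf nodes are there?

Tree built from: [10, 13, 9, 48, 21]
Tree (level-order array): [10, 9, 13, None, None, None, 48, 21]
Rule: A leaf has 0 children.
Per-node child counts:
  node 10: 2 child(ren)
  node 9: 0 child(ren)
  node 13: 1 child(ren)
  node 48: 1 child(ren)
  node 21: 0 child(ren)
Matching nodes: [9, 21]
Count of leaf nodes: 2


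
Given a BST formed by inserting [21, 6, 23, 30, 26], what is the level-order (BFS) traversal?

Tree insertion order: [21, 6, 23, 30, 26]
Tree (level-order array): [21, 6, 23, None, None, None, 30, 26]
BFS from the root, enqueuing left then right child of each popped node:
  queue [21] -> pop 21, enqueue [6, 23], visited so far: [21]
  queue [6, 23] -> pop 6, enqueue [none], visited so far: [21, 6]
  queue [23] -> pop 23, enqueue [30], visited so far: [21, 6, 23]
  queue [30] -> pop 30, enqueue [26], visited so far: [21, 6, 23, 30]
  queue [26] -> pop 26, enqueue [none], visited so far: [21, 6, 23, 30, 26]
Result: [21, 6, 23, 30, 26]


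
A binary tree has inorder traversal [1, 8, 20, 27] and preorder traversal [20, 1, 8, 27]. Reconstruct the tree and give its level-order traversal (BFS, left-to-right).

Inorder:  [1, 8, 20, 27]
Preorder: [20, 1, 8, 27]
Algorithm: preorder visits root first, so consume preorder in order;
for each root, split the current inorder slice at that value into
left-subtree inorder and right-subtree inorder, then recurse.
Recursive splits:
  root=20; inorder splits into left=[1, 8], right=[27]
  root=1; inorder splits into left=[], right=[8]
  root=8; inorder splits into left=[], right=[]
  root=27; inorder splits into left=[], right=[]
Reconstructed level-order: [20, 1, 27, 8]


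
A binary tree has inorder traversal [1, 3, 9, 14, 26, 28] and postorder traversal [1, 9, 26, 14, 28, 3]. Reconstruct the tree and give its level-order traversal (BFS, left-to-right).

Inorder:   [1, 3, 9, 14, 26, 28]
Postorder: [1, 9, 26, 14, 28, 3]
Algorithm: postorder visits root last, so walk postorder right-to-left;
each value is the root of the current inorder slice — split it at that
value, recurse on the right subtree first, then the left.
Recursive splits:
  root=3; inorder splits into left=[1], right=[9, 14, 26, 28]
  root=28; inorder splits into left=[9, 14, 26], right=[]
  root=14; inorder splits into left=[9], right=[26]
  root=26; inorder splits into left=[], right=[]
  root=9; inorder splits into left=[], right=[]
  root=1; inorder splits into left=[], right=[]
Reconstructed level-order: [3, 1, 28, 14, 9, 26]


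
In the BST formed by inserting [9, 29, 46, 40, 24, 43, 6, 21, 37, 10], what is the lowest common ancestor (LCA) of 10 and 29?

Tree insertion order: [9, 29, 46, 40, 24, 43, 6, 21, 37, 10]
Tree (level-order array): [9, 6, 29, None, None, 24, 46, 21, None, 40, None, 10, None, 37, 43]
In a BST, the LCA of p=10, q=29 is the first node v on the
root-to-leaf path with p <= v <= q (go left if both < v, right if both > v).
Walk from root:
  at 9: both 10 and 29 > 9, go right
  at 29: 10 <= 29 <= 29, this is the LCA
LCA = 29


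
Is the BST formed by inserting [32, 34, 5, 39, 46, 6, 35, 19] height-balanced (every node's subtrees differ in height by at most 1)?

Tree (level-order array): [32, 5, 34, None, 6, None, 39, None, 19, 35, 46]
Definition: a tree is height-balanced if, at every node, |h(left) - h(right)| <= 1 (empty subtree has height -1).
Bottom-up per-node check:
  node 19: h_left=-1, h_right=-1, diff=0 [OK], height=0
  node 6: h_left=-1, h_right=0, diff=1 [OK], height=1
  node 5: h_left=-1, h_right=1, diff=2 [FAIL (|-1-1|=2 > 1)], height=2
  node 35: h_left=-1, h_right=-1, diff=0 [OK], height=0
  node 46: h_left=-1, h_right=-1, diff=0 [OK], height=0
  node 39: h_left=0, h_right=0, diff=0 [OK], height=1
  node 34: h_left=-1, h_right=1, diff=2 [FAIL (|-1-1|=2 > 1)], height=2
  node 32: h_left=2, h_right=2, diff=0 [OK], height=3
Node 5 violates the condition: |-1 - 1| = 2 > 1.
Result: Not balanced


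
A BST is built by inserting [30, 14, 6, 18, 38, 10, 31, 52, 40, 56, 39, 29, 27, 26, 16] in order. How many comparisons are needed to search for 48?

Search path for 48: 30 -> 38 -> 52 -> 40
Found: False
Comparisons: 4


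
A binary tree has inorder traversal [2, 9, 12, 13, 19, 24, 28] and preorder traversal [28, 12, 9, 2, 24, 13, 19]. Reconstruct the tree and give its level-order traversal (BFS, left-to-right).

Inorder:  [2, 9, 12, 13, 19, 24, 28]
Preorder: [28, 12, 9, 2, 24, 13, 19]
Algorithm: preorder visits root first, so consume preorder in order;
for each root, split the current inorder slice at that value into
left-subtree inorder and right-subtree inorder, then recurse.
Recursive splits:
  root=28; inorder splits into left=[2, 9, 12, 13, 19, 24], right=[]
  root=12; inorder splits into left=[2, 9], right=[13, 19, 24]
  root=9; inorder splits into left=[2], right=[]
  root=2; inorder splits into left=[], right=[]
  root=24; inorder splits into left=[13, 19], right=[]
  root=13; inorder splits into left=[], right=[19]
  root=19; inorder splits into left=[], right=[]
Reconstructed level-order: [28, 12, 9, 24, 2, 13, 19]


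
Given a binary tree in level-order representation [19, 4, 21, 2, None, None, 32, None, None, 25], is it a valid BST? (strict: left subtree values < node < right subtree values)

Level-order array: [19, 4, 21, 2, None, None, 32, None, None, 25]
Validate using subtree bounds (lo, hi): at each node, require lo < value < hi,
then recurse left with hi=value and right with lo=value.
Preorder trace (stopping at first violation):
  at node 19 with bounds (-inf, +inf): OK
  at node 4 with bounds (-inf, 19): OK
  at node 2 with bounds (-inf, 4): OK
  at node 21 with bounds (19, +inf): OK
  at node 32 with bounds (21, +inf): OK
  at node 25 with bounds (21, 32): OK
No violation found at any node.
Result: Valid BST


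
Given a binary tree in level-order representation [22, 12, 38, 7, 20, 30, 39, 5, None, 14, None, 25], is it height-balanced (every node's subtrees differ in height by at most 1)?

Tree (level-order array): [22, 12, 38, 7, 20, 30, 39, 5, None, 14, None, 25]
Definition: a tree is height-balanced if, at every node, |h(left) - h(right)| <= 1 (empty subtree has height -1).
Bottom-up per-node check:
  node 5: h_left=-1, h_right=-1, diff=0 [OK], height=0
  node 7: h_left=0, h_right=-1, diff=1 [OK], height=1
  node 14: h_left=-1, h_right=-1, diff=0 [OK], height=0
  node 20: h_left=0, h_right=-1, diff=1 [OK], height=1
  node 12: h_left=1, h_right=1, diff=0 [OK], height=2
  node 25: h_left=-1, h_right=-1, diff=0 [OK], height=0
  node 30: h_left=0, h_right=-1, diff=1 [OK], height=1
  node 39: h_left=-1, h_right=-1, diff=0 [OK], height=0
  node 38: h_left=1, h_right=0, diff=1 [OK], height=2
  node 22: h_left=2, h_right=2, diff=0 [OK], height=3
All nodes satisfy the balance condition.
Result: Balanced


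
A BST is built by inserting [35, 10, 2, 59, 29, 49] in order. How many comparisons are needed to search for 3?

Search path for 3: 35 -> 10 -> 2
Found: False
Comparisons: 3


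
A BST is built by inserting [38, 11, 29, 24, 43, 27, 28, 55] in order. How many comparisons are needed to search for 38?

Search path for 38: 38
Found: True
Comparisons: 1


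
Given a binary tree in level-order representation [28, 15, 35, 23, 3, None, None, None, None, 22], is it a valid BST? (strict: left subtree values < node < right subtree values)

Level-order array: [28, 15, 35, 23, 3, None, None, None, None, 22]
Validate using subtree bounds (lo, hi): at each node, require lo < value < hi,
then recurse left with hi=value and right with lo=value.
Preorder trace (stopping at first violation):
  at node 28 with bounds (-inf, +inf): OK
  at node 15 with bounds (-inf, 28): OK
  at node 23 with bounds (-inf, 15): VIOLATION
Node 23 violates its bound: not (-inf < 23 < 15).
Result: Not a valid BST


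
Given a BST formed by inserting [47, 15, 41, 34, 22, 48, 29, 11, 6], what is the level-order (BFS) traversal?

Tree insertion order: [47, 15, 41, 34, 22, 48, 29, 11, 6]
Tree (level-order array): [47, 15, 48, 11, 41, None, None, 6, None, 34, None, None, None, 22, None, None, 29]
BFS from the root, enqueuing left then right child of each popped node:
  queue [47] -> pop 47, enqueue [15, 48], visited so far: [47]
  queue [15, 48] -> pop 15, enqueue [11, 41], visited so far: [47, 15]
  queue [48, 11, 41] -> pop 48, enqueue [none], visited so far: [47, 15, 48]
  queue [11, 41] -> pop 11, enqueue [6], visited so far: [47, 15, 48, 11]
  queue [41, 6] -> pop 41, enqueue [34], visited so far: [47, 15, 48, 11, 41]
  queue [6, 34] -> pop 6, enqueue [none], visited so far: [47, 15, 48, 11, 41, 6]
  queue [34] -> pop 34, enqueue [22], visited so far: [47, 15, 48, 11, 41, 6, 34]
  queue [22] -> pop 22, enqueue [29], visited so far: [47, 15, 48, 11, 41, 6, 34, 22]
  queue [29] -> pop 29, enqueue [none], visited so far: [47, 15, 48, 11, 41, 6, 34, 22, 29]
Result: [47, 15, 48, 11, 41, 6, 34, 22, 29]


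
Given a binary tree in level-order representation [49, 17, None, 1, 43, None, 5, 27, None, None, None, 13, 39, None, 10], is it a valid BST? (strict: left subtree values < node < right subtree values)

Level-order array: [49, 17, None, 1, 43, None, 5, 27, None, None, None, 13, 39, None, 10]
Validate using subtree bounds (lo, hi): at each node, require lo < value < hi,
then recurse left with hi=value and right with lo=value.
Preorder trace (stopping at first violation):
  at node 49 with bounds (-inf, +inf): OK
  at node 17 with bounds (-inf, 49): OK
  at node 1 with bounds (-inf, 17): OK
  at node 5 with bounds (1, 17): OK
  at node 43 with bounds (17, 49): OK
  at node 27 with bounds (17, 43): OK
  at node 13 with bounds (17, 27): VIOLATION
Node 13 violates its bound: not (17 < 13 < 27).
Result: Not a valid BST


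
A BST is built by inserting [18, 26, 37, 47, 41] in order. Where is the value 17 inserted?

Starting tree (level order): [18, None, 26, None, 37, None, 47, 41]
Insertion path: 18
Result: insert 17 as left child of 18
Final tree (level order): [18, 17, 26, None, None, None, 37, None, 47, 41]


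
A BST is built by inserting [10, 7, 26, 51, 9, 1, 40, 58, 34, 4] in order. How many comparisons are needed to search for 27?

Search path for 27: 10 -> 26 -> 51 -> 40 -> 34
Found: False
Comparisons: 5


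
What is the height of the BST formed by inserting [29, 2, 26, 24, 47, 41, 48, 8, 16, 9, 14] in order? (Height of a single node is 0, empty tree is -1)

Insertion order: [29, 2, 26, 24, 47, 41, 48, 8, 16, 9, 14]
Tree (level-order array): [29, 2, 47, None, 26, 41, 48, 24, None, None, None, None, None, 8, None, None, 16, 9, None, None, 14]
Compute height bottom-up (empty subtree = -1):
  height(14) = 1 + max(-1, -1) = 0
  height(9) = 1 + max(-1, 0) = 1
  height(16) = 1 + max(1, -1) = 2
  height(8) = 1 + max(-1, 2) = 3
  height(24) = 1 + max(3, -1) = 4
  height(26) = 1 + max(4, -1) = 5
  height(2) = 1 + max(-1, 5) = 6
  height(41) = 1 + max(-1, -1) = 0
  height(48) = 1 + max(-1, -1) = 0
  height(47) = 1 + max(0, 0) = 1
  height(29) = 1 + max(6, 1) = 7
Height = 7


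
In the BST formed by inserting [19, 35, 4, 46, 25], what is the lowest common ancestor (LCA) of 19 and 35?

Tree insertion order: [19, 35, 4, 46, 25]
Tree (level-order array): [19, 4, 35, None, None, 25, 46]
In a BST, the LCA of p=19, q=35 is the first node v on the
root-to-leaf path with p <= v <= q (go left if both < v, right if both > v).
Walk from root:
  at 19: 19 <= 19 <= 35, this is the LCA
LCA = 19


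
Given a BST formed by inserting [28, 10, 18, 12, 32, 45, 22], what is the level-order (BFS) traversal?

Tree insertion order: [28, 10, 18, 12, 32, 45, 22]
Tree (level-order array): [28, 10, 32, None, 18, None, 45, 12, 22]
BFS from the root, enqueuing left then right child of each popped node:
  queue [28] -> pop 28, enqueue [10, 32], visited so far: [28]
  queue [10, 32] -> pop 10, enqueue [18], visited so far: [28, 10]
  queue [32, 18] -> pop 32, enqueue [45], visited so far: [28, 10, 32]
  queue [18, 45] -> pop 18, enqueue [12, 22], visited so far: [28, 10, 32, 18]
  queue [45, 12, 22] -> pop 45, enqueue [none], visited so far: [28, 10, 32, 18, 45]
  queue [12, 22] -> pop 12, enqueue [none], visited so far: [28, 10, 32, 18, 45, 12]
  queue [22] -> pop 22, enqueue [none], visited so far: [28, 10, 32, 18, 45, 12, 22]
Result: [28, 10, 32, 18, 45, 12, 22]


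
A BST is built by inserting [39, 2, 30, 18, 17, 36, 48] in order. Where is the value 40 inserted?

Starting tree (level order): [39, 2, 48, None, 30, None, None, 18, 36, 17]
Insertion path: 39 -> 48
Result: insert 40 as left child of 48
Final tree (level order): [39, 2, 48, None, 30, 40, None, 18, 36, None, None, 17]


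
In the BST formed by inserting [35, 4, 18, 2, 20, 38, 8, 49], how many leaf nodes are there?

Tree built from: [35, 4, 18, 2, 20, 38, 8, 49]
Tree (level-order array): [35, 4, 38, 2, 18, None, 49, None, None, 8, 20]
Rule: A leaf has 0 children.
Per-node child counts:
  node 35: 2 child(ren)
  node 4: 2 child(ren)
  node 2: 0 child(ren)
  node 18: 2 child(ren)
  node 8: 0 child(ren)
  node 20: 0 child(ren)
  node 38: 1 child(ren)
  node 49: 0 child(ren)
Matching nodes: [2, 8, 20, 49]
Count of leaf nodes: 4


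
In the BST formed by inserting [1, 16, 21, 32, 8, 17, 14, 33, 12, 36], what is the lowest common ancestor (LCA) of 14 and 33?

Tree insertion order: [1, 16, 21, 32, 8, 17, 14, 33, 12, 36]
Tree (level-order array): [1, None, 16, 8, 21, None, 14, 17, 32, 12, None, None, None, None, 33, None, None, None, 36]
In a BST, the LCA of p=14, q=33 is the first node v on the
root-to-leaf path with p <= v <= q (go left if both < v, right if both > v).
Walk from root:
  at 1: both 14 and 33 > 1, go right
  at 16: 14 <= 16 <= 33, this is the LCA
LCA = 16


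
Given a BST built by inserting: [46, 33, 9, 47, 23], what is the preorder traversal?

Tree insertion order: [46, 33, 9, 47, 23]
Tree (level-order array): [46, 33, 47, 9, None, None, None, None, 23]
Preorder traversal: [46, 33, 9, 23, 47]


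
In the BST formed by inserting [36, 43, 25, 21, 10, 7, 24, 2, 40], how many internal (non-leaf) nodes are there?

Tree built from: [36, 43, 25, 21, 10, 7, 24, 2, 40]
Tree (level-order array): [36, 25, 43, 21, None, 40, None, 10, 24, None, None, 7, None, None, None, 2]
Rule: An internal node has at least one child.
Per-node child counts:
  node 36: 2 child(ren)
  node 25: 1 child(ren)
  node 21: 2 child(ren)
  node 10: 1 child(ren)
  node 7: 1 child(ren)
  node 2: 0 child(ren)
  node 24: 0 child(ren)
  node 43: 1 child(ren)
  node 40: 0 child(ren)
Matching nodes: [36, 25, 21, 10, 7, 43]
Count of internal (non-leaf) nodes: 6


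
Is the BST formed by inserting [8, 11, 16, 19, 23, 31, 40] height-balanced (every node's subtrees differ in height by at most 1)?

Tree (level-order array): [8, None, 11, None, 16, None, 19, None, 23, None, 31, None, 40]
Definition: a tree is height-balanced if, at every node, |h(left) - h(right)| <= 1 (empty subtree has height -1).
Bottom-up per-node check:
  node 40: h_left=-1, h_right=-1, diff=0 [OK], height=0
  node 31: h_left=-1, h_right=0, diff=1 [OK], height=1
  node 23: h_left=-1, h_right=1, diff=2 [FAIL (|-1-1|=2 > 1)], height=2
  node 19: h_left=-1, h_right=2, diff=3 [FAIL (|-1-2|=3 > 1)], height=3
  node 16: h_left=-1, h_right=3, diff=4 [FAIL (|-1-3|=4 > 1)], height=4
  node 11: h_left=-1, h_right=4, diff=5 [FAIL (|-1-4|=5 > 1)], height=5
  node 8: h_left=-1, h_right=5, diff=6 [FAIL (|-1-5|=6 > 1)], height=6
Node 23 violates the condition: |-1 - 1| = 2 > 1.
Result: Not balanced


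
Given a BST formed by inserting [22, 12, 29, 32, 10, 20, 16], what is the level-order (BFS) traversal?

Tree insertion order: [22, 12, 29, 32, 10, 20, 16]
Tree (level-order array): [22, 12, 29, 10, 20, None, 32, None, None, 16]
BFS from the root, enqueuing left then right child of each popped node:
  queue [22] -> pop 22, enqueue [12, 29], visited so far: [22]
  queue [12, 29] -> pop 12, enqueue [10, 20], visited so far: [22, 12]
  queue [29, 10, 20] -> pop 29, enqueue [32], visited so far: [22, 12, 29]
  queue [10, 20, 32] -> pop 10, enqueue [none], visited so far: [22, 12, 29, 10]
  queue [20, 32] -> pop 20, enqueue [16], visited so far: [22, 12, 29, 10, 20]
  queue [32, 16] -> pop 32, enqueue [none], visited so far: [22, 12, 29, 10, 20, 32]
  queue [16] -> pop 16, enqueue [none], visited so far: [22, 12, 29, 10, 20, 32, 16]
Result: [22, 12, 29, 10, 20, 32, 16]


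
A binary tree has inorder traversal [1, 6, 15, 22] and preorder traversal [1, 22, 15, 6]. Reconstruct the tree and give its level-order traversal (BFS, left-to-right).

Inorder:  [1, 6, 15, 22]
Preorder: [1, 22, 15, 6]
Algorithm: preorder visits root first, so consume preorder in order;
for each root, split the current inorder slice at that value into
left-subtree inorder and right-subtree inorder, then recurse.
Recursive splits:
  root=1; inorder splits into left=[], right=[6, 15, 22]
  root=22; inorder splits into left=[6, 15], right=[]
  root=15; inorder splits into left=[6], right=[]
  root=6; inorder splits into left=[], right=[]
Reconstructed level-order: [1, 22, 15, 6]


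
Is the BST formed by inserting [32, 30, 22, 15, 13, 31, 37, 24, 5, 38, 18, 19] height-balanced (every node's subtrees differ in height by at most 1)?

Tree (level-order array): [32, 30, 37, 22, 31, None, 38, 15, 24, None, None, None, None, 13, 18, None, None, 5, None, None, 19]
Definition: a tree is height-balanced if, at every node, |h(left) - h(right)| <= 1 (empty subtree has height -1).
Bottom-up per-node check:
  node 5: h_left=-1, h_right=-1, diff=0 [OK], height=0
  node 13: h_left=0, h_right=-1, diff=1 [OK], height=1
  node 19: h_left=-1, h_right=-1, diff=0 [OK], height=0
  node 18: h_left=-1, h_right=0, diff=1 [OK], height=1
  node 15: h_left=1, h_right=1, diff=0 [OK], height=2
  node 24: h_left=-1, h_right=-1, diff=0 [OK], height=0
  node 22: h_left=2, h_right=0, diff=2 [FAIL (|2-0|=2 > 1)], height=3
  node 31: h_left=-1, h_right=-1, diff=0 [OK], height=0
  node 30: h_left=3, h_right=0, diff=3 [FAIL (|3-0|=3 > 1)], height=4
  node 38: h_left=-1, h_right=-1, diff=0 [OK], height=0
  node 37: h_left=-1, h_right=0, diff=1 [OK], height=1
  node 32: h_left=4, h_right=1, diff=3 [FAIL (|4-1|=3 > 1)], height=5
Node 22 violates the condition: |2 - 0| = 2 > 1.
Result: Not balanced


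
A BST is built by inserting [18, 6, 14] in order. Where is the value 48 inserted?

Starting tree (level order): [18, 6, None, None, 14]
Insertion path: 18
Result: insert 48 as right child of 18
Final tree (level order): [18, 6, 48, None, 14]


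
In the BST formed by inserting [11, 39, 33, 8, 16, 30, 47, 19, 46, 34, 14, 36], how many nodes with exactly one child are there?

Tree built from: [11, 39, 33, 8, 16, 30, 47, 19, 46, 34, 14, 36]
Tree (level-order array): [11, 8, 39, None, None, 33, 47, 16, 34, 46, None, 14, 30, None, 36, None, None, None, None, 19]
Rule: These are nodes with exactly 1 non-null child.
Per-node child counts:
  node 11: 2 child(ren)
  node 8: 0 child(ren)
  node 39: 2 child(ren)
  node 33: 2 child(ren)
  node 16: 2 child(ren)
  node 14: 0 child(ren)
  node 30: 1 child(ren)
  node 19: 0 child(ren)
  node 34: 1 child(ren)
  node 36: 0 child(ren)
  node 47: 1 child(ren)
  node 46: 0 child(ren)
Matching nodes: [30, 34, 47]
Count of nodes with exactly one child: 3


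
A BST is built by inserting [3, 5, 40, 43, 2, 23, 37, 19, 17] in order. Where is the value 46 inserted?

Starting tree (level order): [3, 2, 5, None, None, None, 40, 23, 43, 19, 37, None, None, 17]
Insertion path: 3 -> 5 -> 40 -> 43
Result: insert 46 as right child of 43
Final tree (level order): [3, 2, 5, None, None, None, 40, 23, 43, 19, 37, None, 46, 17]


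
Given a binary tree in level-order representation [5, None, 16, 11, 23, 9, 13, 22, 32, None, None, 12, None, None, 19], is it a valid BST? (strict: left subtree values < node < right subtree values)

Level-order array: [5, None, 16, 11, 23, 9, 13, 22, 32, None, None, 12, None, None, 19]
Validate using subtree bounds (lo, hi): at each node, require lo < value < hi,
then recurse left with hi=value and right with lo=value.
Preorder trace (stopping at first violation):
  at node 5 with bounds (-inf, +inf): OK
  at node 16 with bounds (5, +inf): OK
  at node 11 with bounds (5, 16): OK
  at node 9 with bounds (5, 11): OK
  at node 13 with bounds (11, 16): OK
  at node 12 with bounds (11, 13): OK
  at node 23 with bounds (16, +inf): OK
  at node 22 with bounds (16, 23): OK
  at node 19 with bounds (22, 23): VIOLATION
Node 19 violates its bound: not (22 < 19 < 23).
Result: Not a valid BST
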